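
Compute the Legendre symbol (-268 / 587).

Pull out -1: (-268 / 587) = (-1 / 587)·(268 / 587). Since 587 ≡ 3 (mod 4), (-1 / 587) = -1. Now have -(268 / 587).
Factor out 2: 268 = 2^2·67. Since 587 ≡ 3 (mod 8), (2 / 587) = -1, and (2 / 587)^2 = +1. Now have -(67 / 587).
Both 67 ≡ 3 and 587 ≡ 3 (mod 4), so reciprocity gives (67 / 587) = -(587 / 67). Reduce: 587 ≡ 51 (mod 67). Now have (51 / 67).
Both 51 ≡ 3 and 67 ≡ 3 (mod 4), so reciprocity gives (51 / 67) = -(67 / 51). Reduce: 67 ≡ 16 (mod 51). Now have -(16 / 51).
Factor out 2: 16 = 2^4. Since 51 ≡ 3 (mod 8), (2 / 51) = -1, and (2 / 51)^4 = +1. Now have -(1 / 51).
(1 / 51) = 1. Collecting the sign factors: -1.

-1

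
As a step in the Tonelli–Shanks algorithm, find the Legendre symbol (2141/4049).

(2141/4049)
  = (4049/2141)    [QR: 2141 ≡ 1 mod 4, sign kept]
  = (1908/2141)    [4049 ≡ 1908 mod 2141]
  = (477/2141)    [2141 ≡ 5 mod 8 ⇒ (2/2141)^2 = +1]
  = (2141/477)    [QR: 477 ≡ 1 mod 4, sign kept]
  = (233/477)    [2141 ≡ 233 mod 477]
  = (477/233)    [QR: 233 ≡ 1 mod 4, sign kept]
  = (11/233)    [477 ≡ 11 mod 233]
  = (233/11)    [QR: 233 ≡ 1 mod 4, sign kept]
  = (2/11)    [233 ≡ 2 mod 11]
  = -(1/11)    [11 ≡ 3 mod 8 ⇒ (2/11) = -1]
  = -1    [(1/11) = 1]

-1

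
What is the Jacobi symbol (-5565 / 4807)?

Reduce the numerator: -5565 ≡ 4049 (mod 4807), so (-5565 / 4807) = (4049 / 4807).
4049 ≡ 1 (mod 4), so quadratic reciprocity gives (4049 / 4807) = (4807 / 4049). Reduce: 4807 ≡ 758 (mod 4049). Now have (758 / 4049).
Factor out 2: 758 = 2·379. Since 4049 ≡ 1 (mod 8), (2 / 4049) = +1. Now have (379 / 4049).
4049 ≡ 1 (mod 4), so quadratic reciprocity gives (379 / 4049) = (4049 / 379). Reduce: 4049 ≡ 259 (mod 379). Now have (259 / 379).
Both 259 ≡ 3 and 379 ≡ 3 (mod 4), so reciprocity gives (259 / 379) = -(379 / 259). Reduce: 379 ≡ 120 (mod 259). Now have -(120 / 259).
Factor out 2: 120 = 2^3·15. Since 259 ≡ 3 (mod 8), (2 / 259) = -1, and (2 / 259)^3 = -1. Now have (15 / 259).
Both 15 ≡ 3 and 259 ≡ 3 (mod 4), so reciprocity gives (15 / 259) = -(259 / 15). Reduce: 259 ≡ 4 (mod 15). Now have -(4 / 15).
Factor out 2: 4 = 2^2. Since 15 ≡ 7 (mod 8), (2 / 15) = +1, and (2 / 15)^2 = +1. Now have -(1 / 15).
(1 / 15) = 1. Collecting the sign factors: -1.

-1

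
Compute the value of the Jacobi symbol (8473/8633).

-1

8473 ≡ 1 (mod 4), so quadratic reciprocity gives (8473/8633) = (8633/8473). Reduce: 8633 ≡ 160 (mod 8473). Now have (160/8473).
Factor out 2: 160 = 2^5·5. Since 8473 ≡ 1 (mod 8), (2/8473) = +1, and (2/8473)^5 = +1. Now have (5/8473).
5 ≡ 1 (mod 4), so quadratic reciprocity gives (5/8473) = (8473/5). Reduce: 8473 ≡ 3 (mod 5). Now have (3/5).
5 ≡ 1 (mod 4), so quadratic reciprocity gives (3/5) = (5/3). Reduce: 5 ≡ 2 (mod 3). Now have (2/3).
Factor out 2: 2 = 2. Since 3 ≡ 3 (mod 8), (2/3) = -1. Now have -(1/3).
(1/3) = 1. Collecting the sign factors: -1.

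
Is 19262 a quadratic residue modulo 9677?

no

(19262/9677)
  = (9585/9677)    [19262 ≡ 9585 mod 9677]
  = (9677/9585)    [QR: 9585 ≡ 1 mod 4, sign kept]
  = (92/9585)    [9677 ≡ 92 mod 9585]
  = (23/9585)    [9585 ≡ 1 mod 8 ⇒ (2/9585)^2 = +1]
  = (9585/23)    [QR: 9585 ≡ 1 mod 4, sign kept]
  = (17/23)    [9585 ≡ 17 mod 23]
  = (23/17)    [QR: 17 ≡ 1 mod 4, sign kept]
  = (6/17)    [23 ≡ 6 mod 17]
  = (3/17)    [17 ≡ 1 mod 8 ⇒ (2/17) = +1]
  = (17/3)    [QR: 17 ≡ 1 mod 4, sign kept]
  = (2/3)    [17 ≡ 2 mod 3]
  = -(1/3)    [3 ≡ 3 mod 8 ⇒ (2/3) = -1]
  = -1    [(1/3) = 1]
The Legendre symbol is -1, so x^2 ≡ 19262 (mod 9677) has no solution.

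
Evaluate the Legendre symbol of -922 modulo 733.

Reduce the numerator: -922 ≡ 544 (mod 733), so (-922/733) = (544/733).
Factor out 2: 544 = 2^5·17. Since 733 ≡ 5 (mod 8), (2/733) = -1, and (2/733)^5 = -1. Now have -(17/733).
17 ≡ 1 (mod 4), so quadratic reciprocity gives (17/733) = (733/17). Reduce: 733 ≡ 2 (mod 17). Now have -(2/17).
Factor out 2: 2 = 2. Since 17 ≡ 1 (mod 8), (2/17) = +1. Now have -(1/17).
(1/17) = 1. Collecting the sign factors: -1.

-1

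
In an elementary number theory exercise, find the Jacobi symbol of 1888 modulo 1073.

-1

Reduce the numerator: 1888 ≡ 815 (mod 1073), so (1888|1073) = (815|1073).
1073 ≡ 1 (mod 4), so quadratic reciprocity gives (815|1073) = (1073|815). Reduce: 1073 ≡ 258 (mod 815). Now have (258|815).
Factor out 2: 258 = 2·129. Since 815 ≡ 7 (mod 8), (2|815) = +1. Now have (129|815).
129 ≡ 1 (mod 4), so quadratic reciprocity gives (129|815) = (815|129). Reduce: 815 ≡ 41 (mod 129). Now have (41|129).
41 ≡ 1 (mod 4), so quadratic reciprocity gives (41|129) = (129|41). Reduce: 129 ≡ 6 (mod 41). Now have (6|41).
Factor out 2: 6 = 2·3. Since 41 ≡ 1 (mod 8), (2|41) = +1. Now have (3|41).
41 ≡ 1 (mod 4), so quadratic reciprocity gives (3|41) = (41|3). Reduce: 41 ≡ 2 (mod 3). Now have (2|3).
Factor out 2: 2 = 2. Since 3 ≡ 3 (mod 8), (2|3) = -1. Now have -(1|3).
(1|3) = 1. Collecting the sign factors: -1.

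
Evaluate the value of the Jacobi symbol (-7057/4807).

1

Reduce the numerator: -7057 ≡ 2557 (mod 4807), so (-7057/4807) = (2557/4807).
2557 ≡ 1 (mod 4), so quadratic reciprocity gives (2557/4807) = (4807/2557). Reduce: 4807 ≡ 2250 (mod 2557). Now have (2250/2557).
Factor out 2: 2250 = 2·1125. Since 2557 ≡ 5 (mod 8), (2/2557) = -1. Now have -(1125/2557).
1125 ≡ 1 (mod 4), so quadratic reciprocity gives (1125/2557) = (2557/1125). Reduce: 2557 ≡ 307 (mod 1125). Now have -(307/1125).
1125 ≡ 1 (mod 4), so quadratic reciprocity gives (307/1125) = (1125/307). Reduce: 1125 ≡ 204 (mod 307). Now have -(204/307).
Factor out 2: 204 = 2^2·51. Since 307 ≡ 3 (mod 8), (2/307) = -1, and (2/307)^2 = +1. Now have -(51/307).
Both 51 ≡ 3 and 307 ≡ 3 (mod 4), so reciprocity gives (51/307) = -(307/51). Reduce: 307 ≡ 1 (mod 51). Now have (1/51).
(1/51) = 1. Collecting the sign factors: 1.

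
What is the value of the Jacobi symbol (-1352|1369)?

(-1352|1369)
  = (1352|1369)    [1369 ≡ 1 mod 4 ⇒ (-1|1369) = +1]
  = (169|1369)    [1369 ≡ 1 mod 8 ⇒ (2|1369)^3 = +1]
  = (1369|169)    [QR: 169 ≡ 1 mod 4, sign kept]
  = (17|169)    [1369 ≡ 17 mod 169]
  = (169|17)    [QR: 17 ≡ 1 mod 4, sign kept]
  = (16|17)    [169 ≡ 16 mod 17]
  = (1|17)    [17 ≡ 1 mod 8 ⇒ (2|17)^4 = +1]
  = 1    [(1|17) = 1]

1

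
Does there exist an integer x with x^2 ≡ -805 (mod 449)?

Pull out -1: (-805|449) = (-1|449)·(805|449). Since 449 ≡ 1 (mod 4), (-1|449) = +1. Now have (805|449).
Reduce the numerator: 805 ≡ 356 (mod 449), so (805|449) = (356|449).
Factor out 2: 356 = 2^2·89. Since 449 ≡ 1 (mod 8), (2|449) = +1, and (2|449)^2 = +1. Now have (89|449).
89 ≡ 1 (mod 4), so quadratic reciprocity gives (89|449) = (449|89). Reduce: 449 ≡ 4 (mod 89). Now have (4|89).
Factor out 2: 4 = 2^2. Since 89 ≡ 1 (mod 8), (2|89) = +1, and (2|89)^2 = +1. Now have (1|89).
(1|89) = 1. Collecting the sign factors: 1.
(-805|449) = 1, and 449 is prime, so -805 is a quadratic residue mod 449.

yes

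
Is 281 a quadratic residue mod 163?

yes

Reduce the numerator: 281 ≡ 118 (mod 163), so (281|163) = (118|163).
Factor out 2: 118 = 2·59. Since 163 ≡ 3 (mod 8), (2|163) = -1. Now have -(59|163).
Both 59 ≡ 3 and 163 ≡ 3 (mod 4), so reciprocity gives (59|163) = -(163|59). Reduce: 163 ≡ 45 (mod 59). Now have (45|59).
45 ≡ 1 (mod 4), so quadratic reciprocity gives (45|59) = (59|45). Reduce: 59 ≡ 14 (mod 45). Now have (14|45).
Factor out 2: 14 = 2·7. Since 45 ≡ 5 (mod 8), (2|45) = -1. Now have -(7|45).
45 ≡ 1 (mod 4), so quadratic reciprocity gives (7|45) = (45|7). Reduce: 45 ≡ 3 (mod 7). Now have -(3|7).
Both 3 ≡ 3 and 7 ≡ 3 (mod 4), so reciprocity gives (3|7) = -(7|3). Reduce: 7 ≡ 1 (mod 3). Now have (1|3).
(1|3) = 1. Collecting the sign factors: 1.
(281|163) = 1, and 163 is prime, so 281 is a quadratic residue mod 163.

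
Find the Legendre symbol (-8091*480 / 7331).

1

By multiplicativity, (-8091·480 / 7331) = (-8091 / 7331)·(480 / 7331).
First factor (-8091 / 7331):
(-8091 / 7331)
  = -(8091 / 7331)    [7331 ≡ 3 mod 4 ⇒ (-1 / 7331) = -1]
  = -(760 / 7331)    [8091 ≡ 760 mod 7331]
  = (95 / 7331)    [7331 ≡ 3 mod 8 ⇒ (2 / 7331)^3 = -1]
  = -(7331 / 95)    [QR: both ≡ 3 mod 4, sign flips]
  = -(16 / 95)    [7331 ≡ 16 mod 95]
  = -(1 / 95)    [95 ≡ 7 mod 8 ⇒ (2 / 95)^4 = +1]
  = -1    [(1 / 95) = 1]
Second factor (480 / 7331):
(480 / 7331)
  = -(15 / 7331)    [7331 ≡ 3 mod 8 ⇒ (2 / 7331)^5 = -1]
  = (7331 / 15)    [QR: both ≡ 3 mod 4, sign flips]
  = (11 / 15)    [7331 ≡ 11 mod 15]
  = -(15 / 11)    [QR: both ≡ 3 mod 4, sign flips]
  = -(4 / 11)    [15 ≡ 4 mod 11]
  = -(1 / 11)    [11 ≡ 3 mod 8 ⇒ (2 / 11)^2 = +1]
  = -1    [(1 / 11) = 1]
Product: (-1)·(-1) = 1.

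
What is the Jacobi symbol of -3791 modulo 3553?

Reduce the numerator: -3791 ≡ 3315 (mod 3553), so (-3791 / 3553) = (3315 / 3553).
3553 ≡ 1 (mod 4), so quadratic reciprocity gives (3315 / 3553) = (3553 / 3315). Reduce: 3553 ≡ 238 (mod 3315). Now have (238 / 3315).
Factor out 2: 238 = 2·119. Since 3315 ≡ 3 (mod 8), (2 / 3315) = -1. Now have -(119 / 3315).
Both 119 ≡ 3 and 3315 ≡ 3 (mod 4), so reciprocity gives (119 / 3315) = -(3315 / 119). Reduce: 3315 ≡ 102 (mod 119). Now have (102 / 119).
Factor out 2: 102 = 2·51. Since 119 ≡ 7 (mod 8), (2 / 119) = +1. Now have (51 / 119).
Both 51 ≡ 3 and 119 ≡ 3 (mod 4), so reciprocity gives (51 / 119) = -(119 / 51). Reduce: 119 ≡ 17 (mod 51). Now have -(17 / 51).
17 ≡ 1 (mod 4), so quadratic reciprocity gives (17 / 51) = (51 / 17). Reduce: 51 ≡ 0 (mod 17). Now have -(0 / 17).
The numerator is now 0 with denominator 17 > 1: the symbol is 0.

0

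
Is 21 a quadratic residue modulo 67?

21 ≡ 1 (mod 4), so quadratic reciprocity gives (21/67) = (67/21). Reduce: 67 ≡ 4 (mod 21). Now have (4/21).
Factor out 2: 4 = 2^2. Since 21 ≡ 5 (mod 8), (2/21) = -1, and (2/21)^2 = +1. Now have (1/21).
(1/21) = 1. Collecting the sign factors: 1.
(21/67) = 1, and 67 is prime, so 21 is a quadratic residue mod 67.

yes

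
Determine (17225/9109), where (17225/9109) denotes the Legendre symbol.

1

Reduce the numerator: 17225 ≡ 8116 (mod 9109), so (17225/9109) = (8116/9109).
Factor out 2: 8116 = 2^2·2029. Since 9109 ≡ 5 (mod 8), (2/9109) = -1, and (2/9109)^2 = +1. Now have (2029/9109).
2029 ≡ 1 (mod 4), so quadratic reciprocity gives (2029/9109) = (9109/2029). Reduce: 9109 ≡ 993 (mod 2029). Now have (993/2029).
993 ≡ 1 (mod 4), so quadratic reciprocity gives (993/2029) = (2029/993). Reduce: 2029 ≡ 43 (mod 993). Now have (43/993).
993 ≡ 1 (mod 4), so quadratic reciprocity gives (43/993) = (993/43). Reduce: 993 ≡ 4 (mod 43). Now have (4/43).
Factor out 2: 4 = 2^2. Since 43 ≡ 3 (mod 8), (2/43) = -1, and (2/43)^2 = +1. Now have (1/43).
(1/43) = 1. Collecting the sign factors: 1.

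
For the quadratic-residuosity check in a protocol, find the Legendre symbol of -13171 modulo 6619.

1

Reduce the numerator: -13171 ≡ 67 (mod 6619), so (-13171 / 6619) = (67 / 6619).
Both 67 ≡ 3 and 6619 ≡ 3 (mod 4), so reciprocity gives (67 / 6619) = -(6619 / 67). Reduce: 6619 ≡ 53 (mod 67). Now have -(53 / 67).
53 ≡ 1 (mod 4), so quadratic reciprocity gives (53 / 67) = (67 / 53). Reduce: 67 ≡ 14 (mod 53). Now have -(14 / 53).
Factor out 2: 14 = 2·7. Since 53 ≡ 5 (mod 8), (2 / 53) = -1. Now have (7 / 53).
53 ≡ 1 (mod 4), so quadratic reciprocity gives (7 / 53) = (53 / 7). Reduce: 53 ≡ 4 (mod 7). Now have (4 / 7).
Factor out 2: 4 = 2^2. Since 7 ≡ 7 (mod 8), (2 / 7) = +1, and (2 / 7)^2 = +1. Now have (1 / 7).
(1 / 7) = 1. Collecting the sign factors: 1.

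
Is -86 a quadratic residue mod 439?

yes

Reduce the numerator: -86 ≡ 353 (mod 439), so (-86/439) = (353/439).
353 ≡ 1 (mod 4), so quadratic reciprocity gives (353/439) = (439/353). Reduce: 439 ≡ 86 (mod 353). Now have (86/353).
Factor out 2: 86 = 2·43. Since 353 ≡ 1 (mod 8), (2/353) = +1. Now have (43/353).
353 ≡ 1 (mod 4), so quadratic reciprocity gives (43/353) = (353/43). Reduce: 353 ≡ 9 (mod 43). Now have (9/43).
9 ≡ 1 (mod 4), so quadratic reciprocity gives (9/43) = (43/9). Reduce: 43 ≡ 7 (mod 9). Now have (7/9).
9 ≡ 1 (mod 4), so quadratic reciprocity gives (7/9) = (9/7). Reduce: 9 ≡ 2 (mod 7). Now have (2/7).
Factor out 2: 2 = 2. Since 7 ≡ 7 (mod 8), (2/7) = +1. Now have (1/7).
(1/7) = 1. Collecting the sign factors: 1.
The Legendre symbol is 1, so x^2 ≡ -86 (mod 439) has solution.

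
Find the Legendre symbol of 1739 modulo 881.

Reduce the numerator: 1739 ≡ 858 (mod 881), so (1739/881) = (858/881).
Factor out 2: 858 = 2·429. Since 881 ≡ 1 (mod 8), (2/881) = +1. Now have (429/881).
429 ≡ 1 (mod 4), so quadratic reciprocity gives (429/881) = (881/429). Reduce: 881 ≡ 23 (mod 429). Now have (23/429).
429 ≡ 1 (mod 4), so quadratic reciprocity gives (23/429) = (429/23). Reduce: 429 ≡ 15 (mod 23). Now have (15/23).
Both 15 ≡ 3 and 23 ≡ 3 (mod 4), so reciprocity gives (15/23) = -(23/15). Reduce: 23 ≡ 8 (mod 15). Now have -(8/15).
Factor out 2: 8 = 2^3. Since 15 ≡ 7 (mod 8), (2/15) = +1, and (2/15)^3 = +1. Now have -(1/15).
(1/15) = 1. Collecting the sign factors: -1.

-1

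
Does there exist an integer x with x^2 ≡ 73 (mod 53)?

no

(73/53)
  = (20/53)    [73 ≡ 20 mod 53]
  = (5/53)    [53 ≡ 5 mod 8 ⇒ (2/53)^2 = +1]
  = (53/5)    [QR: 5 ≡ 1 mod 4, sign kept]
  = (3/5)    [53 ≡ 3 mod 5]
  = (5/3)    [QR: 5 ≡ 1 mod 4, sign kept]
  = (2/3)    [5 ≡ 2 mod 3]
  = -(1/3)    [3 ≡ 3 mod 8 ⇒ (2/3) = -1]
  = -1    [(1/3) = 1]
The Legendre symbol is -1, so x^2 ≡ 73 (mod 53) has no solution.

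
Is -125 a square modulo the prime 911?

no

(-125|911)
  = -(125|911)    [911 ≡ 3 mod 4 ⇒ (-1|911) = -1]
  = -(911|125)    [QR: 125 ≡ 1 mod 4, sign kept]
  = -(36|125)    [911 ≡ 36 mod 125]
  = -(9|125)    [125 ≡ 5 mod 8 ⇒ (2|125)^2 = +1]
  = -(125|9)    [QR: 9 ≡ 1 mod 4, sign kept]
  = -(8|9)    [125 ≡ 8 mod 9]
  = -(1|9)    [9 ≡ 1 mod 8 ⇒ (2|9)^3 = +1]
  = -1    [(1|9) = 1]
(-125|911) = -1, and 911 is prime, so -125 is not a quadratic residue mod 911.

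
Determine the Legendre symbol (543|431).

-1

Reduce the numerator: 543 ≡ 112 (mod 431), so (543|431) = (112|431).
Factor out 2: 112 = 2^4·7. Since 431 ≡ 7 (mod 8), (2|431) = +1, and (2|431)^4 = +1. Now have (7|431).
Both 7 ≡ 3 and 431 ≡ 3 (mod 4), so reciprocity gives (7|431) = -(431|7). Reduce: 431 ≡ 4 (mod 7). Now have -(4|7).
Factor out 2: 4 = 2^2. Since 7 ≡ 7 (mod 8), (2|7) = +1, and (2|7)^2 = +1. Now have -(1|7).
(1|7) = 1. Collecting the sign factors: -1.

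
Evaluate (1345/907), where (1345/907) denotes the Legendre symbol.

(1345/907)
  = (438/907)    [1345 ≡ 438 mod 907]
  = -(219/907)    [907 ≡ 3 mod 8 ⇒ (2/907) = -1]
  = (907/219)    [QR: both ≡ 3 mod 4, sign flips]
  = (31/219)    [907 ≡ 31 mod 219]
  = -(219/31)    [QR: both ≡ 3 mod 4, sign flips]
  = -(2/31)    [219 ≡ 2 mod 31]
  = -(1/31)    [31 ≡ 7 mod 8 ⇒ (2/31) = +1]
  = -1    [(1/31) = 1]

-1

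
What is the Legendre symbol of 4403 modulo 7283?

Both 4403 ≡ 3 and 7283 ≡ 3 (mod 4), so reciprocity gives (4403/7283) = -(7283/4403). Reduce: 7283 ≡ 2880 (mod 4403). Now have -(2880/4403).
Factor out 2: 2880 = 2^6·45. Since 4403 ≡ 3 (mod 8), (2/4403) = -1, and (2/4403)^6 = +1. Now have -(45/4403).
45 ≡ 1 (mod 4), so quadratic reciprocity gives (45/4403) = (4403/45). Reduce: 4403 ≡ 38 (mod 45). Now have -(38/45).
Factor out 2: 38 = 2·19. Since 45 ≡ 5 (mod 8), (2/45) = -1. Now have (19/45).
45 ≡ 1 (mod 4), so quadratic reciprocity gives (19/45) = (45/19). Reduce: 45 ≡ 7 (mod 19). Now have (7/19).
Both 7 ≡ 3 and 19 ≡ 3 (mod 4), so reciprocity gives (7/19) = -(19/7). Reduce: 19 ≡ 5 (mod 7). Now have -(5/7).
5 ≡ 1 (mod 4), so quadratic reciprocity gives (5/7) = (7/5). Reduce: 7 ≡ 2 (mod 5). Now have -(2/5).
Factor out 2: 2 = 2. Since 5 ≡ 5 (mod 8), (2/5) = -1. Now have (1/5).
(1/5) = 1. Collecting the sign factors: 1.

1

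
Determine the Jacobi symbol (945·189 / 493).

By multiplicativity, (945·189 / 493) = (945 / 493)·(189 / 493).
First factor (945 / 493):
(945 / 493)
  = (452 / 493)    [945 ≡ 452 mod 493]
  = (113 / 493)    [493 ≡ 5 mod 8 ⇒ (2 / 493)^2 = +1]
  = (493 / 113)    [QR: 113 ≡ 1 mod 4, sign kept]
  = (41 / 113)    [493 ≡ 41 mod 113]
  = (113 / 41)    [QR: 41 ≡ 1 mod 4, sign kept]
  = (31 / 41)    [113 ≡ 31 mod 41]
  = (41 / 31)    [QR: 41 ≡ 1 mod 4, sign kept]
  = (10 / 31)    [41 ≡ 10 mod 31]
  = (5 / 31)    [31 ≡ 7 mod 8 ⇒ (2 / 31) = +1]
  = (31 / 5)    [QR: 5 ≡ 1 mod 4, sign kept]
  = (1 / 5)    [31 ≡ 1 mod 5]
  = 1    [(1 / 5) = 1]
Second factor (189 / 493):
(189 / 493)
  = (493 / 189)    [QR: 189 ≡ 1 mod 4, sign kept]
  = (115 / 189)    [493 ≡ 115 mod 189]
  = (189 / 115)    [QR: 189 ≡ 1 mod 4, sign kept]
  = (74 / 115)    [189 ≡ 74 mod 115]
  = -(37 / 115)    [115 ≡ 3 mod 8 ⇒ (2 / 115) = -1]
  = -(115 / 37)    [QR: 37 ≡ 1 mod 4, sign kept]
  = -(4 / 37)    [115 ≡ 4 mod 37]
  = -(1 / 37)    [37 ≡ 5 mod 8 ⇒ (2 / 37)^2 = +1]
  = -1    [(1 / 37) = 1]
Product: (1)·(-1) = -1.

-1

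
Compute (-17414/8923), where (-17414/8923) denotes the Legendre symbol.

Reduce the numerator: -17414 ≡ 432 (mod 8923), so (-17414/8923) = (432/8923).
Factor out 2: 432 = 2^4·27. Since 8923 ≡ 3 (mod 8), (2/8923) = -1, and (2/8923)^4 = +1. Now have (27/8923).
Both 27 ≡ 3 and 8923 ≡ 3 (mod 4), so reciprocity gives (27/8923) = -(8923/27). Reduce: 8923 ≡ 13 (mod 27). Now have -(13/27).
13 ≡ 1 (mod 4), so quadratic reciprocity gives (13/27) = (27/13). Reduce: 27 ≡ 1 (mod 13). Now have -(1/13).
(1/13) = 1. Collecting the sign factors: -1.

-1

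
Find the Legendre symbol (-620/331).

-1

Pull out -1: (-620/331) = (-1/331)·(620/331). Since 331 ≡ 3 (mod 4), (-1/331) = -1. Now have -(620/331).
Reduce the numerator: 620 ≡ 289 (mod 331), so (620/331) = (289/331).
289 ≡ 1 (mod 4), so quadratic reciprocity gives (289/331) = (331/289). Reduce: 331 ≡ 42 (mod 289). Now have -(42/289).
Factor out 2: 42 = 2·21. Since 289 ≡ 1 (mod 8), (2/289) = +1. Now have -(21/289).
21 ≡ 1 (mod 4), so quadratic reciprocity gives (21/289) = (289/21). Reduce: 289 ≡ 16 (mod 21). Now have -(16/21).
Factor out 2: 16 = 2^4. Since 21 ≡ 5 (mod 8), (2/21) = -1, and (2/21)^4 = +1. Now have -(1/21).
(1/21) = 1. Collecting the sign factors: -1.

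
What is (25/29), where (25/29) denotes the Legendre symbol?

1

25 ≡ 1 (mod 4), so quadratic reciprocity gives (25/29) = (29/25). Reduce: 29 ≡ 4 (mod 25). Now have (4/25).
Factor out 2: 4 = 2^2. Since 25 ≡ 1 (mod 8), (2/25) = +1, and (2/25)^2 = +1. Now have (1/25).
(1/25) = 1. Collecting the sign factors: 1.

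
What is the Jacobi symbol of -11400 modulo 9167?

Reduce the numerator: -11400 ≡ 6934 (mod 9167), so (-11400/9167) = (6934/9167).
Factor out 2: 6934 = 2·3467. Since 9167 ≡ 7 (mod 8), (2/9167) = +1. Now have (3467/9167).
Both 3467 ≡ 3 and 9167 ≡ 3 (mod 4), so reciprocity gives (3467/9167) = -(9167/3467). Reduce: 9167 ≡ 2233 (mod 3467). Now have -(2233/3467).
2233 ≡ 1 (mod 4), so quadratic reciprocity gives (2233/3467) = (3467/2233). Reduce: 3467 ≡ 1234 (mod 2233). Now have -(1234/2233).
Factor out 2: 1234 = 2·617. Since 2233 ≡ 1 (mod 8), (2/2233) = +1. Now have -(617/2233).
617 ≡ 1 (mod 4), so quadratic reciprocity gives (617/2233) = (2233/617). Reduce: 2233 ≡ 382 (mod 617). Now have -(382/617).
Factor out 2: 382 = 2·191. Since 617 ≡ 1 (mod 8), (2/617) = +1. Now have -(191/617).
617 ≡ 1 (mod 4), so quadratic reciprocity gives (191/617) = (617/191). Reduce: 617 ≡ 44 (mod 191). Now have -(44/191).
Factor out 2: 44 = 2^2·11. Since 191 ≡ 7 (mod 8), (2/191) = +1, and (2/191)^2 = +1. Now have -(11/191).
Both 11 ≡ 3 and 191 ≡ 3 (mod 4), so reciprocity gives (11/191) = -(191/11). Reduce: 191 ≡ 4 (mod 11). Now have (4/11).
Factor out 2: 4 = 2^2. Since 11 ≡ 3 (mod 8), (2/11) = -1, and (2/11)^2 = +1. Now have (1/11).
(1/11) = 1. Collecting the sign factors: 1.

1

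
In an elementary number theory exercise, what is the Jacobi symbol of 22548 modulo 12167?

(22548/12167)
  = (10381/12167)    [22548 ≡ 10381 mod 12167]
  = (12167/10381)    [QR: 10381 ≡ 1 mod 4, sign kept]
  = (1786/10381)    [12167 ≡ 1786 mod 10381]
  = -(893/10381)    [10381 ≡ 5 mod 8 ⇒ (2/10381) = -1]
  = -(10381/893)    [QR: 893 ≡ 1 mod 4, sign kept]
  = -(558/893)    [10381 ≡ 558 mod 893]
  = (279/893)    [893 ≡ 5 mod 8 ⇒ (2/893) = -1]
  = (893/279)    [QR: 893 ≡ 1 mod 4, sign kept]
  = (56/279)    [893 ≡ 56 mod 279]
  = (7/279)    [279 ≡ 7 mod 8 ⇒ (2/279)^3 = +1]
  = -(279/7)    [QR: both ≡ 3 mod 4, sign flips]
  = -(6/7)    [279 ≡ 6 mod 7]
  = -(3/7)    [7 ≡ 7 mod 8 ⇒ (2/7) = +1]
  = (7/3)    [QR: both ≡ 3 mod 4, sign flips]
  = (1/3)    [7 ≡ 1 mod 3]
  = 1    [(1/3) = 1]

1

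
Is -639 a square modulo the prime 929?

Reduce the numerator: -639 ≡ 290 (mod 929), so (-639/929) = (290/929).
Factor out 2: 290 = 2·145. Since 929 ≡ 1 (mod 8), (2/929) = +1. Now have (145/929).
145 ≡ 1 (mod 4), so quadratic reciprocity gives (145/929) = (929/145). Reduce: 929 ≡ 59 (mod 145). Now have (59/145).
145 ≡ 1 (mod 4), so quadratic reciprocity gives (59/145) = (145/59). Reduce: 145 ≡ 27 (mod 59). Now have (27/59).
Both 27 ≡ 3 and 59 ≡ 3 (mod 4), so reciprocity gives (27/59) = -(59/27). Reduce: 59 ≡ 5 (mod 27). Now have -(5/27).
5 ≡ 1 (mod 4), so quadratic reciprocity gives (5/27) = (27/5). Reduce: 27 ≡ 2 (mod 5). Now have -(2/5).
Factor out 2: 2 = 2. Since 5 ≡ 5 (mod 8), (2/5) = -1. Now have (1/5).
(1/5) = 1. Collecting the sign factors: 1.
The Legendre symbol is 1, so x^2 ≡ -639 (mod 929) has solution.

yes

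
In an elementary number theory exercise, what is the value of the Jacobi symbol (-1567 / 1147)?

Pull out -1: (-1567 / 1147) = (-1 / 1147)·(1567 / 1147). Since 1147 ≡ 3 (mod 4), (-1 / 1147) = -1. Now have -(1567 / 1147).
Reduce the numerator: 1567 ≡ 420 (mod 1147), so (1567 / 1147) = (420 / 1147).
Factor out 2: 420 = 2^2·105. Since 1147 ≡ 3 (mod 8), (2 / 1147) = -1, and (2 / 1147)^2 = +1. Now have -(105 / 1147).
105 ≡ 1 (mod 4), so quadratic reciprocity gives (105 / 1147) = (1147 / 105). Reduce: 1147 ≡ 97 (mod 105). Now have -(97 / 105).
97 ≡ 1 (mod 4), so quadratic reciprocity gives (97 / 105) = (105 / 97). Reduce: 105 ≡ 8 (mod 97). Now have -(8 / 97).
Factor out 2: 8 = 2^3. Since 97 ≡ 1 (mod 8), (2 / 97) = +1, and (2 / 97)^3 = +1. Now have -(1 / 97).
(1 / 97) = 1. Collecting the sign factors: -1.

-1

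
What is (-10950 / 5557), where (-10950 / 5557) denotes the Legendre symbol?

(-10950 / 5557)
  = (164 / 5557)    [-10950 ≡ 164 mod 5557]
  = (41 / 5557)    [5557 ≡ 5 mod 8 ⇒ (2 / 5557)^2 = +1]
  = (5557 / 41)    [QR: 41 ≡ 1 mod 4, sign kept]
  = (22 / 41)    [5557 ≡ 22 mod 41]
  = (11 / 41)    [41 ≡ 1 mod 8 ⇒ (2 / 41) = +1]
  = (41 / 11)    [QR: 41 ≡ 1 mod 4, sign kept]
  = (8 / 11)    [41 ≡ 8 mod 11]
  = -(1 / 11)    [11 ≡ 3 mod 8 ⇒ (2 / 11)^3 = -1]
  = -1    [(1 / 11) = 1]

-1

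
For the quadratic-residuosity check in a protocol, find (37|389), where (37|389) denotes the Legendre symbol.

-1

(37|389)
  = (389|37)    [QR: 37 ≡ 1 mod 4, sign kept]
  = (19|37)    [389 ≡ 19 mod 37]
  = (37|19)    [QR: 37 ≡ 1 mod 4, sign kept]
  = (18|19)    [37 ≡ 18 mod 19]
  = -(9|19)    [19 ≡ 3 mod 8 ⇒ (2|19) = -1]
  = -(19|9)    [QR: 9 ≡ 1 mod 4, sign kept]
  = -(1|9)    [19 ≡ 1 mod 9]
  = -1    [(1|9) = 1]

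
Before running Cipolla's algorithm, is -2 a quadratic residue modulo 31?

Reduce the numerator: -2 ≡ 29 (mod 31), so (-2/31) = (29/31).
29 ≡ 1 (mod 4), so quadratic reciprocity gives (29/31) = (31/29). Reduce: 31 ≡ 2 (mod 29). Now have (2/29).
Factor out 2: 2 = 2. Since 29 ≡ 5 (mod 8), (2/29) = -1. Now have -(1/29).
(1/29) = 1. Collecting the sign factors: -1.
(-2/31) = -1, and 31 is prime, so -2 is not a quadratic residue mod 31.

no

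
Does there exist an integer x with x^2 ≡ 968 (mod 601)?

(968|601)
  = (367|601)    [968 ≡ 367 mod 601]
  = (601|367)    [QR: 601 ≡ 1 mod 4, sign kept]
  = (234|367)    [601 ≡ 234 mod 367]
  = (117|367)    [367 ≡ 7 mod 8 ⇒ (2|367) = +1]
  = (367|117)    [QR: 117 ≡ 1 mod 4, sign kept]
  = (16|117)    [367 ≡ 16 mod 117]
  = (1|117)    [117 ≡ 5 mod 8 ⇒ (2|117)^4 = +1]
  = 1    [(1|117) = 1]
The Legendre symbol is 1, so x^2 ≡ 968 (mod 601) has solution.

yes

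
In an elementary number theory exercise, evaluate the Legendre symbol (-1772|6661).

1

Reduce the numerator: -1772 ≡ 4889 (mod 6661), so (-1772|6661) = (4889|6661).
4889 ≡ 1 (mod 4), so quadratic reciprocity gives (4889|6661) = (6661|4889). Reduce: 6661 ≡ 1772 (mod 4889). Now have (1772|4889).
Factor out 2: 1772 = 2^2·443. Since 4889 ≡ 1 (mod 8), (2|4889) = +1, and (2|4889)^2 = +1. Now have (443|4889).
4889 ≡ 1 (mod 4), so quadratic reciprocity gives (443|4889) = (4889|443). Reduce: 4889 ≡ 16 (mod 443). Now have (16|443).
Factor out 2: 16 = 2^4. Since 443 ≡ 3 (mod 8), (2|443) = -1, and (2|443)^4 = +1. Now have (1|443).
(1|443) = 1. Collecting the sign factors: 1.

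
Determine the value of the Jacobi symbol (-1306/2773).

-1

(-1306/2773)
  = (1467/2773)    [-1306 ≡ 1467 mod 2773]
  = (2773/1467)    [QR: 2773 ≡ 1 mod 4, sign kept]
  = (1306/1467)    [2773 ≡ 1306 mod 1467]
  = -(653/1467)    [1467 ≡ 3 mod 8 ⇒ (2/1467) = -1]
  = -(1467/653)    [QR: 653 ≡ 1 mod 4, sign kept]
  = -(161/653)    [1467 ≡ 161 mod 653]
  = -(653/161)    [QR: 161 ≡ 1 mod 4, sign kept]
  = -(9/161)    [653 ≡ 9 mod 161]
  = -(161/9)    [QR: 9 ≡ 1 mod 4, sign kept]
  = -(8/9)    [161 ≡ 8 mod 9]
  = -(1/9)    [9 ≡ 1 mod 8 ⇒ (2/9)^3 = +1]
  = -1    [(1/9) = 1]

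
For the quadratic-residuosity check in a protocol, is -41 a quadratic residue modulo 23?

(-41|23)
  = (5|23)    [-41 ≡ 5 mod 23]
  = (23|5)    [QR: 5 ≡ 1 mod 4, sign kept]
  = (3|5)    [23 ≡ 3 mod 5]
  = (5|3)    [QR: 5 ≡ 1 mod 4, sign kept]
  = (2|3)    [5 ≡ 2 mod 3]
  = -(1|3)    [3 ≡ 3 mod 8 ⇒ (2|3) = -1]
  = -1    [(1|3) = 1]
(-41|23) = -1, and 23 is prime, so -41 is not a quadratic residue mod 23.

no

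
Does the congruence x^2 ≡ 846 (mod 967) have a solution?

(846/967)
  = (423/967)    [967 ≡ 7 mod 8 ⇒ (2/967) = +1]
  = -(967/423)    [QR: both ≡ 3 mod 4, sign flips]
  = -(121/423)    [967 ≡ 121 mod 423]
  = -(423/121)    [QR: 121 ≡ 1 mod 4, sign kept]
  = -(60/121)    [423 ≡ 60 mod 121]
  = -(15/121)    [121 ≡ 1 mod 8 ⇒ (2/121)^2 = +1]
  = -(121/15)    [QR: 121 ≡ 1 mod 4, sign kept]
  = -(1/15)    [121 ≡ 1 mod 15]
  = -1    [(1/15) = 1]
(846/967) = -1, and 967 is prime, so 846 is not a quadratic residue mod 967.

no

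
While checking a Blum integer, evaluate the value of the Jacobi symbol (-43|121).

Pull out -1: (-43|121) = (-1|121)·(43|121). Since 121 ≡ 1 (mod 4), (-1|121) = +1. Now have (43|121).
121 ≡ 1 (mod 4), so quadratic reciprocity gives (43|121) = (121|43). Reduce: 121 ≡ 35 (mod 43). Now have (35|43).
Both 35 ≡ 3 and 43 ≡ 3 (mod 4), so reciprocity gives (35|43) = -(43|35). Reduce: 43 ≡ 8 (mod 35). Now have -(8|35).
Factor out 2: 8 = 2^3. Since 35 ≡ 3 (mod 8), (2|35) = -1, and (2|35)^3 = -1. Now have (1|35).
(1|35) = 1. Collecting the sign factors: 1.

1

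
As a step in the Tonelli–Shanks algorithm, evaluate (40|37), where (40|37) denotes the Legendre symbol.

1

(40|37)
  = (3|37)    [40 ≡ 3 mod 37]
  = (37|3)    [QR: 37 ≡ 1 mod 4, sign kept]
  = (1|3)    [37 ≡ 1 mod 3]
  = 1    [(1|3) = 1]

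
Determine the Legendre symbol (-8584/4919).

(-8584/4919)
  = (1254/4919)    [-8584 ≡ 1254 mod 4919]
  = (627/4919)    [4919 ≡ 7 mod 8 ⇒ (2/4919) = +1]
  = -(4919/627)    [QR: both ≡ 3 mod 4, sign flips]
  = -(530/627)    [4919 ≡ 530 mod 627]
  = (265/627)    [627 ≡ 3 mod 8 ⇒ (2/627) = -1]
  = (627/265)    [QR: 265 ≡ 1 mod 4, sign kept]
  = (97/265)    [627 ≡ 97 mod 265]
  = (265/97)    [QR: 97 ≡ 1 mod 4, sign kept]
  = (71/97)    [265 ≡ 71 mod 97]
  = (97/71)    [QR: 97 ≡ 1 mod 4, sign kept]
  = (26/71)    [97 ≡ 26 mod 71]
  = (13/71)    [71 ≡ 7 mod 8 ⇒ (2/71) = +1]
  = (71/13)    [QR: 13 ≡ 1 mod 4, sign kept]
  = (6/13)    [71 ≡ 6 mod 13]
  = -(3/13)    [13 ≡ 5 mod 8 ⇒ (2/13) = -1]
  = -(13/3)    [QR: 13 ≡ 1 mod 4, sign kept]
  = -(1/3)    [13 ≡ 1 mod 3]
  = -1    [(1/3) = 1]

-1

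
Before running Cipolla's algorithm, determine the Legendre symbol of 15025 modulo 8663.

(15025/8663)
  = (6362/8663)    [15025 ≡ 6362 mod 8663]
  = (3181/8663)    [8663 ≡ 7 mod 8 ⇒ (2/8663) = +1]
  = (8663/3181)    [QR: 3181 ≡ 1 mod 4, sign kept]
  = (2301/3181)    [8663 ≡ 2301 mod 3181]
  = (3181/2301)    [QR: 2301 ≡ 1 mod 4, sign kept]
  = (880/2301)    [3181 ≡ 880 mod 2301]
  = (55/2301)    [2301 ≡ 5 mod 8 ⇒ (2/2301)^4 = +1]
  = (2301/55)    [QR: 2301 ≡ 1 mod 4, sign kept]
  = (46/55)    [2301 ≡ 46 mod 55]
  = (23/55)    [55 ≡ 7 mod 8 ⇒ (2/55) = +1]
  = -(55/23)    [QR: both ≡ 3 mod 4, sign flips]
  = -(9/23)    [55 ≡ 9 mod 23]
  = -(23/9)    [QR: 9 ≡ 1 mod 4, sign kept]
  = -(5/9)    [23 ≡ 5 mod 9]
  = -(9/5)    [QR: 5 ≡ 1 mod 4, sign kept]
  = -(4/5)    [9 ≡ 4 mod 5]
  = -(1/5)    [5 ≡ 5 mod 8 ⇒ (2/5)^2 = +1]
  = -1    [(1/5) = 1]

-1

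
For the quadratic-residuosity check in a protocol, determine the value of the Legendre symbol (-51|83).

Reduce the numerator: -51 ≡ 32 (mod 83), so (-51|83) = (32|83).
Factor out 2: 32 = 2^5. Since 83 ≡ 3 (mod 8), (2|83) = -1, and (2|83)^5 = -1. Now have -(1|83).
(1|83) = 1. Collecting the sign factors: -1.

-1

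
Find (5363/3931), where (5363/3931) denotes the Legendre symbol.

Reduce the numerator: 5363 ≡ 1432 (mod 3931), so (5363/3931) = (1432/3931).
Factor out 2: 1432 = 2^3·179. Since 3931 ≡ 3 (mod 8), (2/3931) = -1, and (2/3931)^3 = -1. Now have -(179/3931).
Both 179 ≡ 3 and 3931 ≡ 3 (mod 4), so reciprocity gives (179/3931) = -(3931/179). Reduce: 3931 ≡ 172 (mod 179). Now have (172/179).
Factor out 2: 172 = 2^2·43. Since 179 ≡ 3 (mod 8), (2/179) = -1, and (2/179)^2 = +1. Now have (43/179).
Both 43 ≡ 3 and 179 ≡ 3 (mod 4), so reciprocity gives (43/179) = -(179/43). Reduce: 179 ≡ 7 (mod 43). Now have -(7/43).
Both 7 ≡ 3 and 43 ≡ 3 (mod 4), so reciprocity gives (7/43) = -(43/7). Reduce: 43 ≡ 1 (mod 7). Now have (1/7).
(1/7) = 1. Collecting the sign factors: 1.

1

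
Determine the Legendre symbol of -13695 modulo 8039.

Reduce the numerator: -13695 ≡ 2383 (mod 8039), so (-13695/8039) = (2383/8039).
Both 2383 ≡ 3 and 8039 ≡ 3 (mod 4), so reciprocity gives (2383/8039) = -(8039/2383). Reduce: 8039 ≡ 890 (mod 2383). Now have -(890/2383).
Factor out 2: 890 = 2·445. Since 2383 ≡ 7 (mod 8), (2/2383) = +1. Now have -(445/2383).
445 ≡ 1 (mod 4), so quadratic reciprocity gives (445/2383) = (2383/445). Reduce: 2383 ≡ 158 (mod 445). Now have -(158/445).
Factor out 2: 158 = 2·79. Since 445 ≡ 5 (mod 8), (2/445) = -1. Now have (79/445).
445 ≡ 1 (mod 4), so quadratic reciprocity gives (79/445) = (445/79). Reduce: 445 ≡ 50 (mod 79). Now have (50/79).
Factor out 2: 50 = 2·25. Since 79 ≡ 7 (mod 8), (2/79) = +1. Now have (25/79).
25 ≡ 1 (mod 4), so quadratic reciprocity gives (25/79) = (79/25). Reduce: 79 ≡ 4 (mod 25). Now have (4/25).
Factor out 2: 4 = 2^2. Since 25 ≡ 1 (mod 8), (2/25) = +1, and (2/25)^2 = +1. Now have (1/25).
(1/25) = 1. Collecting the sign factors: 1.

1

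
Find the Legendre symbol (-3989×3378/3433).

By multiplicativity, (-3989·3378/3433) = (-3989/3433)·(3378/3433).
First factor (-3989/3433):
(-3989/3433)
  = (3989/3433)    [3433 ≡ 1 mod 4 ⇒ (-1/3433) = +1]
  = (556/3433)    [3989 ≡ 556 mod 3433]
  = (139/3433)    [3433 ≡ 1 mod 8 ⇒ (2/3433)^2 = +1]
  = (3433/139)    [QR: 3433 ≡ 1 mod 4, sign kept]
  = (97/139)    [3433 ≡ 97 mod 139]
  = (139/97)    [QR: 97 ≡ 1 mod 4, sign kept]
  = (42/97)    [139 ≡ 42 mod 97]
  = (21/97)    [97 ≡ 1 mod 8 ⇒ (2/97) = +1]
  = (97/21)    [QR: 21 ≡ 1 mod 4, sign kept]
  = (13/21)    [97 ≡ 13 mod 21]
  = (21/13)    [QR: 13 ≡ 1 mod 4, sign kept]
  = (8/13)    [21 ≡ 8 mod 13]
  = -(1/13)    [13 ≡ 5 mod 8 ⇒ (2/13)^3 = -1]
  = -1    [(1/13) = 1]
Second factor (3378/3433):
(3378/3433)
  = (1689/3433)    [3433 ≡ 1 mod 8 ⇒ (2/3433) = +1]
  = (3433/1689)    [QR: 1689 ≡ 1 mod 4, sign kept]
  = (55/1689)    [3433 ≡ 55 mod 1689]
  = (1689/55)    [QR: 1689 ≡ 1 mod 4, sign kept]
  = (39/55)    [1689 ≡ 39 mod 55]
  = -(55/39)    [QR: both ≡ 3 mod 4, sign flips]
  = -(16/39)    [55 ≡ 16 mod 39]
  = -(1/39)    [39 ≡ 7 mod 8 ⇒ (2/39)^4 = +1]
  = -1    [(1/39) = 1]
Product: (-1)·(-1) = 1.

1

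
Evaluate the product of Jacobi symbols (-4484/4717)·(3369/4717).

By multiplicativity, (-4484·3369/4717) = (-4484/4717)·(3369/4717).
First factor (-4484/4717):
Pull out -1: (-4484/4717) = (-1/4717)·(4484/4717). Since 4717 ≡ 1 (mod 4), (-1/4717) = +1. Now have (4484/4717).
Factor out 2: 4484 = 2^2·1121. Since 4717 ≡ 5 (mod 8), (2/4717) = -1, and (2/4717)^2 = +1. Now have (1121/4717).
1121 ≡ 1 (mod 4), so quadratic reciprocity gives (1121/4717) = (4717/1121). Reduce: 4717 ≡ 233 (mod 1121). Now have (233/1121).
233 ≡ 1 (mod 4), so quadratic reciprocity gives (233/1121) = (1121/233). Reduce: 1121 ≡ 189 (mod 233). Now have (189/233).
189 ≡ 1 (mod 4), so quadratic reciprocity gives (189/233) = (233/189). Reduce: 233 ≡ 44 (mod 189). Now have (44/189).
Factor out 2: 44 = 2^2·11. Since 189 ≡ 5 (mod 8), (2/189) = -1, and (2/189)^2 = +1. Now have (11/189).
189 ≡ 1 (mod 4), so quadratic reciprocity gives (11/189) = (189/11). Reduce: 189 ≡ 2 (mod 11). Now have (2/11).
Factor out 2: 2 = 2. Since 11 ≡ 3 (mod 8), (2/11) = -1. Now have -(1/11).
(1/11) = 1. Collecting the sign factors: -1.
Second factor (3369/4717):
3369 ≡ 1 (mod 4), so quadratic reciprocity gives (3369/4717) = (4717/3369). Reduce: 4717 ≡ 1348 (mod 3369). Now have (1348/3369).
Factor out 2: 1348 = 2^2·337. Since 3369 ≡ 1 (mod 8), (2/3369) = +1, and (2/3369)^2 = +1. Now have (337/3369).
337 ≡ 1 (mod 4), so quadratic reciprocity gives (337/3369) = (3369/337). Reduce: 3369 ≡ 336 (mod 337). Now have (336/337).
Factor out 2: 336 = 2^4·21. Since 337 ≡ 1 (mod 8), (2/337) = +1, and (2/337)^4 = +1. Now have (21/337).
21 ≡ 1 (mod 4), so quadratic reciprocity gives (21/337) = (337/21). Reduce: 337 ≡ 1 (mod 21). Now have (1/21).
(1/21) = 1. Collecting the sign factors: 1.
Product: (-1)·(1) = -1.

-1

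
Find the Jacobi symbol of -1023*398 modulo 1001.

0

By multiplicativity, (-1023·398/1001) = (-1023/1001)·(398/1001).
First factor (-1023/1001):
Pull out -1: (-1023/1001) = (-1/1001)·(1023/1001). Since 1001 ≡ 1 (mod 4), (-1/1001) = +1. Now have (1023/1001).
Reduce the numerator: 1023 ≡ 22 (mod 1001), so (1023/1001) = (22/1001).
Factor out 2: 22 = 2·11. Since 1001 ≡ 1 (mod 8), (2/1001) = +1. Now have (11/1001).
1001 ≡ 1 (mod 4), so quadratic reciprocity gives (11/1001) = (1001/11). Reduce: 1001 ≡ 0 (mod 11). Now have (0/11).
The numerator is now 0 with denominator 11 > 1: the symbol is 0.
Second factor (398/1001):
Factor out 2: 398 = 2·199. Since 1001 ≡ 1 (mod 8), (2/1001) = +1. Now have (199/1001).
1001 ≡ 1 (mod 4), so quadratic reciprocity gives (199/1001) = (1001/199). Reduce: 1001 ≡ 6 (mod 199). Now have (6/199).
Factor out 2: 6 = 2·3. Since 199 ≡ 7 (mod 8), (2/199) = +1. Now have (3/199).
Both 3 ≡ 3 and 199 ≡ 3 (mod 4), so reciprocity gives (3/199) = -(199/3). Reduce: 199 ≡ 1 (mod 3). Now have -(1/3).
(1/3) = 1. Collecting the sign factors: -1.
Product: (0)·(-1) = 0.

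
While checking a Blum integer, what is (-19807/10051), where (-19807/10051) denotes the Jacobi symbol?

Reduce the numerator: -19807 ≡ 295 (mod 10051), so (-19807/10051) = (295/10051).
Both 295 ≡ 3 and 10051 ≡ 3 (mod 4), so reciprocity gives (295/10051) = -(10051/295). Reduce: 10051 ≡ 21 (mod 295). Now have -(21/295).
21 ≡ 1 (mod 4), so quadratic reciprocity gives (21/295) = (295/21). Reduce: 295 ≡ 1 (mod 21). Now have -(1/21).
(1/21) = 1. Collecting the sign factors: -1.

-1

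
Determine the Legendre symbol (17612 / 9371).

1

(17612 / 9371)
  = (8241 / 9371)    [17612 ≡ 8241 mod 9371]
  = (9371 / 8241)    [QR: 8241 ≡ 1 mod 4, sign kept]
  = (1130 / 8241)    [9371 ≡ 1130 mod 8241]
  = (565 / 8241)    [8241 ≡ 1 mod 8 ⇒ (2 / 8241) = +1]
  = (8241 / 565)    [QR: 565 ≡ 1 mod 4, sign kept]
  = (331 / 565)    [8241 ≡ 331 mod 565]
  = (565 / 331)    [QR: 565 ≡ 1 mod 4, sign kept]
  = (234 / 331)    [565 ≡ 234 mod 331]
  = -(117 / 331)    [331 ≡ 3 mod 8 ⇒ (2 / 331) = -1]
  = -(331 / 117)    [QR: 117 ≡ 1 mod 4, sign kept]
  = -(97 / 117)    [331 ≡ 97 mod 117]
  = -(117 / 97)    [QR: 97 ≡ 1 mod 4, sign kept]
  = -(20 / 97)    [117 ≡ 20 mod 97]
  = -(5 / 97)    [97 ≡ 1 mod 8 ⇒ (2 / 97)^2 = +1]
  = -(97 / 5)    [QR: 5 ≡ 1 mod 4, sign kept]
  = -(2 / 5)    [97 ≡ 2 mod 5]
  = (1 / 5)    [5 ≡ 5 mod 8 ⇒ (2 / 5) = -1]
  = 1    [(1 / 5) = 1]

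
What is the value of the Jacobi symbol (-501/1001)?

1

(-501/1001)
  = (501/1001)    [1001 ≡ 1 mod 4 ⇒ (-1/1001) = +1]
  = (1001/501)    [QR: 501 ≡ 1 mod 4, sign kept]
  = (500/501)    [1001 ≡ 500 mod 501]
  = (125/501)    [501 ≡ 5 mod 8 ⇒ (2/501)^2 = +1]
  = (501/125)    [QR: 125 ≡ 1 mod 4, sign kept]
  = (1/125)    [501 ≡ 1 mod 125]
  = 1    [(1/125) = 1]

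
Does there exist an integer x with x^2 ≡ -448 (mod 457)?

yes

(-448/457)
  = (9/457)    [-448 ≡ 9 mod 457]
  = (457/9)    [QR: 9 ≡ 1 mod 4, sign kept]
  = (7/9)    [457 ≡ 7 mod 9]
  = (9/7)    [QR: 9 ≡ 1 mod 4, sign kept]
  = (2/7)    [9 ≡ 2 mod 7]
  = (1/7)    [7 ≡ 7 mod 8 ⇒ (2/7) = +1]
  = 1    [(1/7) = 1]
The Legendre symbol is 1, so x^2 ≡ -448 (mod 457) has solution.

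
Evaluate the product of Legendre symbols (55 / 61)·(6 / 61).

By multiplicativity, (55·6 / 61) = (55 / 61)·(6 / 61).
First factor (55 / 61):
(55 / 61)
  = (61 / 55)    [QR: 61 ≡ 1 mod 4, sign kept]
  = (6 / 55)    [61 ≡ 6 mod 55]
  = (3 / 55)    [55 ≡ 7 mod 8 ⇒ (2 / 55) = +1]
  = -(55 / 3)    [QR: both ≡ 3 mod 4, sign flips]
  = -(1 / 3)    [55 ≡ 1 mod 3]
  = -1    [(1 / 3) = 1]
Second factor (6 / 61):
(6 / 61)
  = -(3 / 61)    [61 ≡ 5 mod 8 ⇒ (2 / 61) = -1]
  = -(61 / 3)    [QR: 61 ≡ 1 mod 4, sign kept]
  = -(1 / 3)    [61 ≡ 1 mod 3]
  = -1    [(1 / 3) = 1]
Product: (-1)·(-1) = 1.

1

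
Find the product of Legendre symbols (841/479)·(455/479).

By multiplicativity, (841·455/479) = (841/479)·(455/479).
First factor (841/479):
Reduce the numerator: 841 ≡ 362 (mod 479), so (841/479) = (362/479).
Factor out 2: 362 = 2·181. Since 479 ≡ 7 (mod 8), (2/479) = +1. Now have (181/479).
181 ≡ 1 (mod 4), so quadratic reciprocity gives (181/479) = (479/181). Reduce: 479 ≡ 117 (mod 181). Now have (117/181).
117 ≡ 1 (mod 4), so quadratic reciprocity gives (117/181) = (181/117). Reduce: 181 ≡ 64 (mod 117). Now have (64/117).
Factor out 2: 64 = 2^6. Since 117 ≡ 5 (mod 8), (2/117) = -1, and (2/117)^6 = +1. Now have (1/117).
(1/117) = 1. Collecting the sign factors: 1.
Second factor (455/479):
Both 455 ≡ 3 and 479 ≡ 3 (mod 4), so reciprocity gives (455/479) = -(479/455). Reduce: 479 ≡ 24 (mod 455). Now have -(24/455).
Factor out 2: 24 = 2^3·3. Since 455 ≡ 7 (mod 8), (2/455) = +1, and (2/455)^3 = +1. Now have -(3/455).
Both 3 ≡ 3 and 455 ≡ 3 (mod 4), so reciprocity gives (3/455) = -(455/3). Reduce: 455 ≡ 2 (mod 3). Now have (2/3).
Factor out 2: 2 = 2. Since 3 ≡ 3 (mod 8), (2/3) = -1. Now have -(1/3).
(1/3) = 1. Collecting the sign factors: -1.
Product: (1)·(-1) = -1.

-1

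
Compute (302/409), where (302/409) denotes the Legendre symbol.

-1

Factor out 2: 302 = 2·151. Since 409 ≡ 1 (mod 8), (2/409) = +1. Now have (151/409).
409 ≡ 1 (mod 4), so quadratic reciprocity gives (151/409) = (409/151). Reduce: 409 ≡ 107 (mod 151). Now have (107/151).
Both 107 ≡ 3 and 151 ≡ 3 (mod 4), so reciprocity gives (107/151) = -(151/107). Reduce: 151 ≡ 44 (mod 107). Now have -(44/107).
Factor out 2: 44 = 2^2·11. Since 107 ≡ 3 (mod 8), (2/107) = -1, and (2/107)^2 = +1. Now have -(11/107).
Both 11 ≡ 3 and 107 ≡ 3 (mod 4), so reciprocity gives (11/107) = -(107/11). Reduce: 107 ≡ 8 (mod 11). Now have (8/11).
Factor out 2: 8 = 2^3. Since 11 ≡ 3 (mod 8), (2/11) = -1, and (2/11)^3 = -1. Now have -(1/11).
(1/11) = 1. Collecting the sign factors: -1.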